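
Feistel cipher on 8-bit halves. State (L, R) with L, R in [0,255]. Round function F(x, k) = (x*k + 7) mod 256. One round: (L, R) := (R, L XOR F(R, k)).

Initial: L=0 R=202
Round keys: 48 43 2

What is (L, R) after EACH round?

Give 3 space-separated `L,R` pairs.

Answer: 202,231 231,30 30,164

Derivation:
Round 1 (k=48): L=202 R=231
Round 2 (k=43): L=231 R=30
Round 3 (k=2): L=30 R=164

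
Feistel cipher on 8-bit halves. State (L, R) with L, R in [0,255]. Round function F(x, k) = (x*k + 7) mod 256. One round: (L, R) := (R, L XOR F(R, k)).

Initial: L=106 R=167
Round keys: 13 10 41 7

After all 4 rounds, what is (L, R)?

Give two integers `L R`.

Round 1 (k=13): L=167 R=232
Round 2 (k=10): L=232 R=176
Round 3 (k=41): L=176 R=223
Round 4 (k=7): L=223 R=144

Answer: 223 144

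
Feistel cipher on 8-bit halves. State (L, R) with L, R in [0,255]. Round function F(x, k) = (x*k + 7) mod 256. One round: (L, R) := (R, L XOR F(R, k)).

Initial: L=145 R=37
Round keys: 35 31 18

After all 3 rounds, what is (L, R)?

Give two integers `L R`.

Answer: 69 102

Derivation:
Round 1 (k=35): L=37 R=135
Round 2 (k=31): L=135 R=69
Round 3 (k=18): L=69 R=102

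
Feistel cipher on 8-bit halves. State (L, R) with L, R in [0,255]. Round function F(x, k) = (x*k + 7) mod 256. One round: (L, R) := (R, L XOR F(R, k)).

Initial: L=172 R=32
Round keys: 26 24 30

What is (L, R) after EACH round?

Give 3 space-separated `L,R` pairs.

Round 1 (k=26): L=32 R=235
Round 2 (k=24): L=235 R=47
Round 3 (k=30): L=47 R=98

Answer: 32,235 235,47 47,98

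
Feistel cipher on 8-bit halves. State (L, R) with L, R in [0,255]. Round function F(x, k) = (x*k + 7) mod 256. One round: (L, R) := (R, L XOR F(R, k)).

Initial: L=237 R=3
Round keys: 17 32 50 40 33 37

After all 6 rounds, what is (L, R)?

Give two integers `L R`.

Answer: 210 66

Derivation:
Round 1 (k=17): L=3 R=215
Round 2 (k=32): L=215 R=228
Round 3 (k=50): L=228 R=88
Round 4 (k=40): L=88 R=35
Round 5 (k=33): L=35 R=210
Round 6 (k=37): L=210 R=66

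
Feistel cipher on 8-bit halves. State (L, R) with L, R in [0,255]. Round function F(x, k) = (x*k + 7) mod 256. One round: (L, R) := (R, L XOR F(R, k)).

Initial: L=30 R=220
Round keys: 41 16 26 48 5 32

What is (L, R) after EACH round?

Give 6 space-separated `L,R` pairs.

Round 1 (k=41): L=220 R=93
Round 2 (k=16): L=93 R=11
Round 3 (k=26): L=11 R=120
Round 4 (k=48): L=120 R=140
Round 5 (k=5): L=140 R=187
Round 6 (k=32): L=187 R=235

Answer: 220,93 93,11 11,120 120,140 140,187 187,235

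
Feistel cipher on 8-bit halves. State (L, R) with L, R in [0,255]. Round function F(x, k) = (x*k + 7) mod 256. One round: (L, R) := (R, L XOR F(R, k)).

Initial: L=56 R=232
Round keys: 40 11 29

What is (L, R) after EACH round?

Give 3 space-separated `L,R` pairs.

Round 1 (k=40): L=232 R=127
Round 2 (k=11): L=127 R=148
Round 3 (k=29): L=148 R=180

Answer: 232,127 127,148 148,180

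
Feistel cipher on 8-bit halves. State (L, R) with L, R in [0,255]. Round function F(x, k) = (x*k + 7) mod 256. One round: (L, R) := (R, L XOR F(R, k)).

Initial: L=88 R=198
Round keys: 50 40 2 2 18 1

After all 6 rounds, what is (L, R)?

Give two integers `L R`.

Round 1 (k=50): L=198 R=235
Round 2 (k=40): L=235 R=121
Round 3 (k=2): L=121 R=18
Round 4 (k=2): L=18 R=82
Round 5 (k=18): L=82 R=217
Round 6 (k=1): L=217 R=178

Answer: 217 178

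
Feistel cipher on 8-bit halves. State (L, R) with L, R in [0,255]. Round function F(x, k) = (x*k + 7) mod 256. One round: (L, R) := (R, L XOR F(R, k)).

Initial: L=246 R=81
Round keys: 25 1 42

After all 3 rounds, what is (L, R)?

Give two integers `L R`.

Round 1 (k=25): L=81 R=6
Round 2 (k=1): L=6 R=92
Round 3 (k=42): L=92 R=25

Answer: 92 25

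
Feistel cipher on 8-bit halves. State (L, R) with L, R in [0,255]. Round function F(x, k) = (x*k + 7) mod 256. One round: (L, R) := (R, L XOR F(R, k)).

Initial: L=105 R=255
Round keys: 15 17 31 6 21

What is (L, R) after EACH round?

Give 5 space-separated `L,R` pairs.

Round 1 (k=15): L=255 R=145
Round 2 (k=17): L=145 R=87
Round 3 (k=31): L=87 R=1
Round 4 (k=6): L=1 R=90
Round 5 (k=21): L=90 R=104

Answer: 255,145 145,87 87,1 1,90 90,104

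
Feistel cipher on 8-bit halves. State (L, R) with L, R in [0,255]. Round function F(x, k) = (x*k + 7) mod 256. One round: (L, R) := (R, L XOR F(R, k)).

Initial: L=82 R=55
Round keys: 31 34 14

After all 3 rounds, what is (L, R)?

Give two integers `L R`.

Round 1 (k=31): L=55 R=226
Round 2 (k=34): L=226 R=60
Round 3 (k=14): L=60 R=173

Answer: 60 173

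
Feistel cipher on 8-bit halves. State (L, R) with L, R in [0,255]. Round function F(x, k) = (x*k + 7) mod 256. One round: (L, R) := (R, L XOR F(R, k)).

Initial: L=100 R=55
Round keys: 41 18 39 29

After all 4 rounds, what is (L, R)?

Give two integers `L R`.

Round 1 (k=41): L=55 R=178
Round 2 (k=18): L=178 R=188
Round 3 (k=39): L=188 R=25
Round 4 (k=29): L=25 R=96

Answer: 25 96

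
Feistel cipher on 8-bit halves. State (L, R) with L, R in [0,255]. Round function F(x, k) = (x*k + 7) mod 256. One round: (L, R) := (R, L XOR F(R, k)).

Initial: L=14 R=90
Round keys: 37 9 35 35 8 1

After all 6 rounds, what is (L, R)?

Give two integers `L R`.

Answer: 227 237

Derivation:
Round 1 (k=37): L=90 R=7
Round 2 (k=9): L=7 R=28
Round 3 (k=35): L=28 R=220
Round 4 (k=35): L=220 R=7
Round 5 (k=8): L=7 R=227
Round 6 (k=1): L=227 R=237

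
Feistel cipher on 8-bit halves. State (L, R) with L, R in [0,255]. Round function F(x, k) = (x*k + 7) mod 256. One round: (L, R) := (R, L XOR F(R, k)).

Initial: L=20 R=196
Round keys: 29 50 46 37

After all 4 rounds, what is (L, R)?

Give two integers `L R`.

Answer: 122 88

Derivation:
Round 1 (k=29): L=196 R=47
Round 2 (k=50): L=47 R=241
Round 3 (k=46): L=241 R=122
Round 4 (k=37): L=122 R=88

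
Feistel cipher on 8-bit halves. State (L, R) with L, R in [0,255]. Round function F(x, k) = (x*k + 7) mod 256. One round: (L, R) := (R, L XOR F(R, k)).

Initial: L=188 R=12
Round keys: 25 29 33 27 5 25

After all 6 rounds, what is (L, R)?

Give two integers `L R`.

Answer: 92 56

Derivation:
Round 1 (k=25): L=12 R=143
Round 2 (k=29): L=143 R=54
Round 3 (k=33): L=54 R=114
Round 4 (k=27): L=114 R=59
Round 5 (k=5): L=59 R=92
Round 6 (k=25): L=92 R=56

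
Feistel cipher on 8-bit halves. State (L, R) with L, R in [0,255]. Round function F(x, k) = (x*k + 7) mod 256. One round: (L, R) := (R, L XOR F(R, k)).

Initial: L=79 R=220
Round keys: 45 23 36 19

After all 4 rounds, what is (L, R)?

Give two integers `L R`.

Round 1 (k=45): L=220 R=252
Round 2 (k=23): L=252 R=119
Round 3 (k=36): L=119 R=63
Round 4 (k=19): L=63 R=195

Answer: 63 195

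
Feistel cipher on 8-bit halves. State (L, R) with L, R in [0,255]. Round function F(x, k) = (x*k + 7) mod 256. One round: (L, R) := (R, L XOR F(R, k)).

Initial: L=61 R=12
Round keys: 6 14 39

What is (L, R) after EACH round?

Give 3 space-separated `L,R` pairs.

Round 1 (k=6): L=12 R=114
Round 2 (k=14): L=114 R=79
Round 3 (k=39): L=79 R=98

Answer: 12,114 114,79 79,98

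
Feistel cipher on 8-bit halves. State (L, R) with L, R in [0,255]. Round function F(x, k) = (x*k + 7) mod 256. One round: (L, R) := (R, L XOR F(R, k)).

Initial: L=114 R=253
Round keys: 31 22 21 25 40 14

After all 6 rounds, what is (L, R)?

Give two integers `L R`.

Answer: 246 145

Derivation:
Round 1 (k=31): L=253 R=216
Round 2 (k=22): L=216 R=106
Round 3 (k=21): L=106 R=97
Round 4 (k=25): L=97 R=234
Round 5 (k=40): L=234 R=246
Round 6 (k=14): L=246 R=145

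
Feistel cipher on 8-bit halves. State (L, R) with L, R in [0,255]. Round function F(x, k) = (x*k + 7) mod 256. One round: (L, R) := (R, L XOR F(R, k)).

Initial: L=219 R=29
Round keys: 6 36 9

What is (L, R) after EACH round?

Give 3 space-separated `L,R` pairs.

Round 1 (k=6): L=29 R=110
Round 2 (k=36): L=110 R=98
Round 3 (k=9): L=98 R=23

Answer: 29,110 110,98 98,23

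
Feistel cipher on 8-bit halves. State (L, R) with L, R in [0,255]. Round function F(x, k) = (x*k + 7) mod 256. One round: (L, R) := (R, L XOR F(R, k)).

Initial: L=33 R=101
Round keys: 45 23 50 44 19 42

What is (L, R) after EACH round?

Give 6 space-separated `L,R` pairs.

Round 1 (k=45): L=101 R=233
Round 2 (k=23): L=233 R=147
Round 3 (k=50): L=147 R=84
Round 4 (k=44): L=84 R=228
Round 5 (k=19): L=228 R=167
Round 6 (k=42): L=167 R=137

Answer: 101,233 233,147 147,84 84,228 228,167 167,137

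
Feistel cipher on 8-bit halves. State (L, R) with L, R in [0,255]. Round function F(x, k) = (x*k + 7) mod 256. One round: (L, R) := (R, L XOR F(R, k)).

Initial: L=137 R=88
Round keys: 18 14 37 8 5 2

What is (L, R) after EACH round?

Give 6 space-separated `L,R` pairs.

Round 1 (k=18): L=88 R=190
Round 2 (k=14): L=190 R=51
Round 3 (k=37): L=51 R=216
Round 4 (k=8): L=216 R=244
Round 5 (k=5): L=244 R=19
Round 6 (k=2): L=19 R=217

Answer: 88,190 190,51 51,216 216,244 244,19 19,217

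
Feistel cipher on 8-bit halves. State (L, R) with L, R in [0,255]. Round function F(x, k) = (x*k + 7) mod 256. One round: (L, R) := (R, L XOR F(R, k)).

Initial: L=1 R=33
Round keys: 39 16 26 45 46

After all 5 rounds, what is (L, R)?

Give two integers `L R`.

Round 1 (k=39): L=33 R=15
Round 2 (k=16): L=15 R=214
Round 3 (k=26): L=214 R=204
Round 4 (k=45): L=204 R=53
Round 5 (k=46): L=53 R=65

Answer: 53 65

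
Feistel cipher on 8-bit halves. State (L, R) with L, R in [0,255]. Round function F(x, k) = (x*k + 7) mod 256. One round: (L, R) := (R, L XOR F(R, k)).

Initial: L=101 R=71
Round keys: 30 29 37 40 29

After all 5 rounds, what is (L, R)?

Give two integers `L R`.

Round 1 (k=30): L=71 R=60
Round 2 (k=29): L=60 R=148
Round 3 (k=37): L=148 R=87
Round 4 (k=40): L=87 R=11
Round 5 (k=29): L=11 R=17

Answer: 11 17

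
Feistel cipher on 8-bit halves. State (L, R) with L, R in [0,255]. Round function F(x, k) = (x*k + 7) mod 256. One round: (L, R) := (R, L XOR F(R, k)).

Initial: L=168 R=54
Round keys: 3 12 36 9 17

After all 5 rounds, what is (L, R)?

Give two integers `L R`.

Round 1 (k=3): L=54 R=1
Round 2 (k=12): L=1 R=37
Round 3 (k=36): L=37 R=58
Round 4 (k=9): L=58 R=52
Round 5 (k=17): L=52 R=65

Answer: 52 65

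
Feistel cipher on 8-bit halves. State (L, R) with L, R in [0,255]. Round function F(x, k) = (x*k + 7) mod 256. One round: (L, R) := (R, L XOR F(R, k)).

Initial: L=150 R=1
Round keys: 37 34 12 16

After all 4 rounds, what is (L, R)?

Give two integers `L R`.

Round 1 (k=37): L=1 R=186
Round 2 (k=34): L=186 R=186
Round 3 (k=12): L=186 R=5
Round 4 (k=16): L=5 R=237

Answer: 5 237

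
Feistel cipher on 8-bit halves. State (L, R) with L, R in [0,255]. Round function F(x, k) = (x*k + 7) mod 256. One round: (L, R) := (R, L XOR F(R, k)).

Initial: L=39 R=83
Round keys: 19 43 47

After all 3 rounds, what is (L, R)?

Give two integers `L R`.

Answer: 183 183

Derivation:
Round 1 (k=19): L=83 R=23
Round 2 (k=43): L=23 R=183
Round 3 (k=47): L=183 R=183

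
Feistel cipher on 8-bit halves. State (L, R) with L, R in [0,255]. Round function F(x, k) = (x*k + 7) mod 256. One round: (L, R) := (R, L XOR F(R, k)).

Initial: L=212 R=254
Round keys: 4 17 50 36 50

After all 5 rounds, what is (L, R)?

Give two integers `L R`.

Answer: 203 249

Derivation:
Round 1 (k=4): L=254 R=43
Round 2 (k=17): L=43 R=28
Round 3 (k=50): L=28 R=84
Round 4 (k=36): L=84 R=203
Round 5 (k=50): L=203 R=249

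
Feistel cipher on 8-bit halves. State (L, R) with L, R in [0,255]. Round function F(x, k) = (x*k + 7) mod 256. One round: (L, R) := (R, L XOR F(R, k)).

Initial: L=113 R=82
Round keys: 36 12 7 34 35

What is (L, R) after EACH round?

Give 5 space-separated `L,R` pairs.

Round 1 (k=36): L=82 R=254
Round 2 (k=12): L=254 R=189
Round 3 (k=7): L=189 R=204
Round 4 (k=34): L=204 R=162
Round 5 (k=35): L=162 R=225

Answer: 82,254 254,189 189,204 204,162 162,225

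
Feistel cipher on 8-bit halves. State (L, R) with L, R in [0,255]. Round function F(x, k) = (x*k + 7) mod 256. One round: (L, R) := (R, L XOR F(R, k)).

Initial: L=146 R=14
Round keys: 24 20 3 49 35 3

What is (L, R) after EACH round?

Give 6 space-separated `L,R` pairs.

Round 1 (k=24): L=14 R=197
Round 2 (k=20): L=197 R=101
Round 3 (k=3): L=101 R=243
Round 4 (k=49): L=243 R=239
Round 5 (k=35): L=239 R=71
Round 6 (k=3): L=71 R=51

Answer: 14,197 197,101 101,243 243,239 239,71 71,51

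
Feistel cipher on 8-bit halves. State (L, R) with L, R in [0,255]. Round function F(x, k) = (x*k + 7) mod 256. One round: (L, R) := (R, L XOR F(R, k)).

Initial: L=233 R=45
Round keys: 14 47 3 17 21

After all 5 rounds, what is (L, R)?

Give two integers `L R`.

Round 1 (k=14): L=45 R=148
Round 2 (k=47): L=148 R=30
Round 3 (k=3): L=30 R=245
Round 4 (k=17): L=245 R=82
Round 5 (k=21): L=82 R=52

Answer: 82 52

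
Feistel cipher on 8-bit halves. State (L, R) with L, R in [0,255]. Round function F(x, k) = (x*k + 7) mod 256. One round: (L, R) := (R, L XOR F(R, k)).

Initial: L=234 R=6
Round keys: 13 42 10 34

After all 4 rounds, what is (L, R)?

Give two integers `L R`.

Answer: 42 192

Derivation:
Round 1 (k=13): L=6 R=191
Round 2 (k=42): L=191 R=91
Round 3 (k=10): L=91 R=42
Round 4 (k=34): L=42 R=192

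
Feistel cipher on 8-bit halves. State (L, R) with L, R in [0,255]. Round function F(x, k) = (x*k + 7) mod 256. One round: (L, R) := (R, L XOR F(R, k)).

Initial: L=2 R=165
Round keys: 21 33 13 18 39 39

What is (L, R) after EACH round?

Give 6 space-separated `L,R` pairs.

Answer: 165,146 146,124 124,193 193,229 229,43 43,113

Derivation:
Round 1 (k=21): L=165 R=146
Round 2 (k=33): L=146 R=124
Round 3 (k=13): L=124 R=193
Round 4 (k=18): L=193 R=229
Round 5 (k=39): L=229 R=43
Round 6 (k=39): L=43 R=113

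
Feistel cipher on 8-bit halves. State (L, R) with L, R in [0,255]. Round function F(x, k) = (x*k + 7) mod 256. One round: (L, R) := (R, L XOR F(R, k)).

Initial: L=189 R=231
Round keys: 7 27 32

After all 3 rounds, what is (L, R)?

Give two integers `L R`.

Round 1 (k=7): L=231 R=229
Round 2 (k=27): L=229 R=201
Round 3 (k=32): L=201 R=194

Answer: 201 194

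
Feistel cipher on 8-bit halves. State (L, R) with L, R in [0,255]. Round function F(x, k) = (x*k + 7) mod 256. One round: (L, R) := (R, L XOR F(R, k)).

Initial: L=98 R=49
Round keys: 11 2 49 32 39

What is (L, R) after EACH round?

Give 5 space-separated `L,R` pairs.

Round 1 (k=11): L=49 R=64
Round 2 (k=2): L=64 R=182
Round 3 (k=49): L=182 R=157
Round 4 (k=32): L=157 R=17
Round 5 (k=39): L=17 R=3

Answer: 49,64 64,182 182,157 157,17 17,3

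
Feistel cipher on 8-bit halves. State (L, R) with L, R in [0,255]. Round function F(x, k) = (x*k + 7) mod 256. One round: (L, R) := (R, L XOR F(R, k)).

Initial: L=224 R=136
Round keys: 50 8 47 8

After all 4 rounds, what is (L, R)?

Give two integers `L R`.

Round 1 (k=50): L=136 R=119
Round 2 (k=8): L=119 R=55
Round 3 (k=47): L=55 R=87
Round 4 (k=8): L=87 R=136

Answer: 87 136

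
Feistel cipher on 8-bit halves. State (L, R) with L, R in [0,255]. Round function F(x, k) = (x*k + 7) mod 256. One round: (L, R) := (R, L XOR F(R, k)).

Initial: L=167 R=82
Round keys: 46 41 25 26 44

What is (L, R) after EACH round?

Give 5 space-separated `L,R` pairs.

Round 1 (k=46): L=82 R=100
Round 2 (k=41): L=100 R=89
Round 3 (k=25): L=89 R=220
Round 4 (k=26): L=220 R=6
Round 5 (k=44): L=6 R=211

Answer: 82,100 100,89 89,220 220,6 6,211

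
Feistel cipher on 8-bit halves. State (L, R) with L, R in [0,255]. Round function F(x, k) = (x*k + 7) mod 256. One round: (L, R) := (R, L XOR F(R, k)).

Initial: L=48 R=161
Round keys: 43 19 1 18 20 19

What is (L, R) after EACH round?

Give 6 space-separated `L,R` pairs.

Answer: 161,34 34,44 44,17 17,21 21,186 186,192

Derivation:
Round 1 (k=43): L=161 R=34
Round 2 (k=19): L=34 R=44
Round 3 (k=1): L=44 R=17
Round 4 (k=18): L=17 R=21
Round 5 (k=20): L=21 R=186
Round 6 (k=19): L=186 R=192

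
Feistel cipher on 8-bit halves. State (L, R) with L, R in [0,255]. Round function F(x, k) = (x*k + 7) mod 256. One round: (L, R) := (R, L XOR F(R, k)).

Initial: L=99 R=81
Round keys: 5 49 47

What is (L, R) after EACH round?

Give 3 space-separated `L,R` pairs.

Round 1 (k=5): L=81 R=255
Round 2 (k=49): L=255 R=135
Round 3 (k=47): L=135 R=47

Answer: 81,255 255,135 135,47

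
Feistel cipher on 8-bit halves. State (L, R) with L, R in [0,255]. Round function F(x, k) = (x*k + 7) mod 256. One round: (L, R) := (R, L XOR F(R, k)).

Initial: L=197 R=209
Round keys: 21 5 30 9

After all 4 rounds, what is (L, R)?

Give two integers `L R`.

Round 1 (k=21): L=209 R=233
Round 2 (k=5): L=233 R=69
Round 3 (k=30): L=69 R=244
Round 4 (k=9): L=244 R=222

Answer: 244 222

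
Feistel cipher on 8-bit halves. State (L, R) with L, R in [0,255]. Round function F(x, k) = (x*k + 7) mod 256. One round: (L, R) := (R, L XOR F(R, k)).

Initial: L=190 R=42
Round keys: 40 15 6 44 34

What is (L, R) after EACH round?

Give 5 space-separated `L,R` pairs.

Round 1 (k=40): L=42 R=41
Round 2 (k=15): L=41 R=68
Round 3 (k=6): L=68 R=182
Round 4 (k=44): L=182 R=11
Round 5 (k=34): L=11 R=203

Answer: 42,41 41,68 68,182 182,11 11,203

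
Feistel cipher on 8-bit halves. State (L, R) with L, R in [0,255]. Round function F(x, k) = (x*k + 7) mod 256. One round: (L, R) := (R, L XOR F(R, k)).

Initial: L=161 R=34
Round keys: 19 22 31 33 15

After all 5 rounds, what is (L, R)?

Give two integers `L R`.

Round 1 (k=19): L=34 R=44
Round 2 (k=22): L=44 R=237
Round 3 (k=31): L=237 R=150
Round 4 (k=33): L=150 R=176
Round 5 (k=15): L=176 R=193

Answer: 176 193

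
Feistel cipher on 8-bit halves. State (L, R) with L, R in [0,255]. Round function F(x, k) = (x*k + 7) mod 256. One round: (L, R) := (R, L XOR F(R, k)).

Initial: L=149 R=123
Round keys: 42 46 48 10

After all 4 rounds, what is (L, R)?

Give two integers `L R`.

Round 1 (k=42): L=123 R=160
Round 2 (k=46): L=160 R=188
Round 3 (k=48): L=188 R=231
Round 4 (k=10): L=231 R=177

Answer: 231 177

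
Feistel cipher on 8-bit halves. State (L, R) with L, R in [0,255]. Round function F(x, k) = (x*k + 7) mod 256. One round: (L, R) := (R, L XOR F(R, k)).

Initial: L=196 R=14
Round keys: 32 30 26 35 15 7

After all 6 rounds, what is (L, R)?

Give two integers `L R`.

Answer: 71 38

Derivation:
Round 1 (k=32): L=14 R=3
Round 2 (k=30): L=3 R=111
Round 3 (k=26): L=111 R=78
Round 4 (k=35): L=78 R=222
Round 5 (k=15): L=222 R=71
Round 6 (k=7): L=71 R=38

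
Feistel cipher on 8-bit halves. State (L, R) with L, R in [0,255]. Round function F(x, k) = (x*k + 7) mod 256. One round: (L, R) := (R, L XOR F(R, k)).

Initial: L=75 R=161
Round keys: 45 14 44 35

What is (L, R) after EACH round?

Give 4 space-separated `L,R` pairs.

Round 1 (k=45): L=161 R=31
Round 2 (k=14): L=31 R=24
Round 3 (k=44): L=24 R=56
Round 4 (k=35): L=56 R=183

Answer: 161,31 31,24 24,56 56,183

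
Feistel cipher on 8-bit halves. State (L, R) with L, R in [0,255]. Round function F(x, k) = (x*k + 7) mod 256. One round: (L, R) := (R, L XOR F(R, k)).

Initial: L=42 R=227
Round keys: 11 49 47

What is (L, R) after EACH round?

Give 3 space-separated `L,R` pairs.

Answer: 227,226 226,170 170,223

Derivation:
Round 1 (k=11): L=227 R=226
Round 2 (k=49): L=226 R=170
Round 3 (k=47): L=170 R=223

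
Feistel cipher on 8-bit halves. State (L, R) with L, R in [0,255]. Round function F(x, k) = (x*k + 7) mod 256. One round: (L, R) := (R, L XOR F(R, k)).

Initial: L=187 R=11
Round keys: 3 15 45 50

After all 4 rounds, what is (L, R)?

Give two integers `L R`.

Round 1 (k=3): L=11 R=147
Round 2 (k=15): L=147 R=175
Round 3 (k=45): L=175 R=89
Round 4 (k=50): L=89 R=198

Answer: 89 198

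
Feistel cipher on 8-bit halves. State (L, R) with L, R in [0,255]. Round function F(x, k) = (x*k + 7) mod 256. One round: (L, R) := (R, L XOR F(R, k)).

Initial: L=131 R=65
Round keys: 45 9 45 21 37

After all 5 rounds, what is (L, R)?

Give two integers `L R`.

Answer: 7 143

Derivation:
Round 1 (k=45): L=65 R=247
Round 2 (k=9): L=247 R=247
Round 3 (k=45): L=247 R=133
Round 4 (k=21): L=133 R=7
Round 5 (k=37): L=7 R=143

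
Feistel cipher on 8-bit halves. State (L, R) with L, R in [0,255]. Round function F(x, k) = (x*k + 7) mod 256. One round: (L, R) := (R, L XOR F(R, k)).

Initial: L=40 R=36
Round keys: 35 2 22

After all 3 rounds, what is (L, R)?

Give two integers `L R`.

Round 1 (k=35): L=36 R=219
Round 2 (k=2): L=219 R=153
Round 3 (k=22): L=153 R=246

Answer: 153 246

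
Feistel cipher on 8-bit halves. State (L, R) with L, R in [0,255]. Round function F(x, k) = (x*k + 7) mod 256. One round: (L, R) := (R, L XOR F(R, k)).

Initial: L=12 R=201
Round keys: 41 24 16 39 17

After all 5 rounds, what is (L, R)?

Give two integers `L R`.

Answer: 2 250

Derivation:
Round 1 (k=41): L=201 R=52
Round 2 (k=24): L=52 R=46
Round 3 (k=16): L=46 R=211
Round 4 (k=39): L=211 R=2
Round 5 (k=17): L=2 R=250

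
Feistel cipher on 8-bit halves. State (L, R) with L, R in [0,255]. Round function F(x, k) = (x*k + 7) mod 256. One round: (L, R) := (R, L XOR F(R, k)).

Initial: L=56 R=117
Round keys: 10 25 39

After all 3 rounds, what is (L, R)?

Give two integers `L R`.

Answer: 181 59

Derivation:
Round 1 (k=10): L=117 R=161
Round 2 (k=25): L=161 R=181
Round 3 (k=39): L=181 R=59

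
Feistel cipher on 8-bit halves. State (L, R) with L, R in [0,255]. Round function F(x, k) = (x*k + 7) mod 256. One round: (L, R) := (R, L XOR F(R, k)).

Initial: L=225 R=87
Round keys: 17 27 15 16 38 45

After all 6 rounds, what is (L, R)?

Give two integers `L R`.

Round 1 (k=17): L=87 R=47
Round 2 (k=27): L=47 R=171
Round 3 (k=15): L=171 R=35
Round 4 (k=16): L=35 R=156
Round 5 (k=38): L=156 R=12
Round 6 (k=45): L=12 R=191

Answer: 12 191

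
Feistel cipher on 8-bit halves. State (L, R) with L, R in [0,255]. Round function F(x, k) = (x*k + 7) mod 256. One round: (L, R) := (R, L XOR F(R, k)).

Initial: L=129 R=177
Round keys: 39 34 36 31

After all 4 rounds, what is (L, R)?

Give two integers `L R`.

Answer: 168 11

Derivation:
Round 1 (k=39): L=177 R=127
Round 2 (k=34): L=127 R=84
Round 3 (k=36): L=84 R=168
Round 4 (k=31): L=168 R=11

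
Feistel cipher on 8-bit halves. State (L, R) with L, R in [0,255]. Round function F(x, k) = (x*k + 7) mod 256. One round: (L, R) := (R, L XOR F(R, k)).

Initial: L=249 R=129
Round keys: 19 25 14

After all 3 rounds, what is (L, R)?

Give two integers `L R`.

Answer: 51 178

Derivation:
Round 1 (k=19): L=129 R=99
Round 2 (k=25): L=99 R=51
Round 3 (k=14): L=51 R=178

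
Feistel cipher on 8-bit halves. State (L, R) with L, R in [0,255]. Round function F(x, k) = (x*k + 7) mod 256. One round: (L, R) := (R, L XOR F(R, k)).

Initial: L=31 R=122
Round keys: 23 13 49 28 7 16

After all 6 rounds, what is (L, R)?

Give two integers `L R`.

Round 1 (k=23): L=122 R=226
Round 2 (k=13): L=226 R=251
Round 3 (k=49): L=251 R=240
Round 4 (k=28): L=240 R=188
Round 5 (k=7): L=188 R=219
Round 6 (k=16): L=219 R=11

Answer: 219 11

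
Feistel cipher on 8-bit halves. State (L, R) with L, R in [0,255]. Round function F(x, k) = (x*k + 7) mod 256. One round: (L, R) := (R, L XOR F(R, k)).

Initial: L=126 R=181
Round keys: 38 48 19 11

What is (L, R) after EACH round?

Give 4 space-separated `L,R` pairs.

Round 1 (k=38): L=181 R=155
Round 2 (k=48): L=155 R=162
Round 3 (k=19): L=162 R=150
Round 4 (k=11): L=150 R=219

Answer: 181,155 155,162 162,150 150,219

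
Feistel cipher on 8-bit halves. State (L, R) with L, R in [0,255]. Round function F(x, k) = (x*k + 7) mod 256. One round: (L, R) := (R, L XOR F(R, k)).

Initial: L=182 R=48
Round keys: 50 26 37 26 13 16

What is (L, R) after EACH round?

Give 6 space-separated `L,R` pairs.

Round 1 (k=50): L=48 R=209
Round 2 (k=26): L=209 R=113
Round 3 (k=37): L=113 R=141
Round 4 (k=26): L=141 R=40
Round 5 (k=13): L=40 R=130
Round 6 (k=16): L=130 R=15

Answer: 48,209 209,113 113,141 141,40 40,130 130,15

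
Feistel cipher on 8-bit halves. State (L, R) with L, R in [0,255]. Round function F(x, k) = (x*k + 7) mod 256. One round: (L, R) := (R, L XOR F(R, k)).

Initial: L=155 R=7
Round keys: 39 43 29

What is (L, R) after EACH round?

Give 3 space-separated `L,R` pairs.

Round 1 (k=39): L=7 R=131
Round 2 (k=43): L=131 R=15
Round 3 (k=29): L=15 R=57

Answer: 7,131 131,15 15,57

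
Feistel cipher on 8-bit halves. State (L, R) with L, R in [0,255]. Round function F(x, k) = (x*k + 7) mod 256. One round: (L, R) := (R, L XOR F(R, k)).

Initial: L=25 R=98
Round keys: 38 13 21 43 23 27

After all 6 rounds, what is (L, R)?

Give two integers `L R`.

Answer: 107 72

Derivation:
Round 1 (k=38): L=98 R=138
Round 2 (k=13): L=138 R=107
Round 3 (k=21): L=107 R=68
Round 4 (k=43): L=68 R=24
Round 5 (k=23): L=24 R=107
Round 6 (k=27): L=107 R=72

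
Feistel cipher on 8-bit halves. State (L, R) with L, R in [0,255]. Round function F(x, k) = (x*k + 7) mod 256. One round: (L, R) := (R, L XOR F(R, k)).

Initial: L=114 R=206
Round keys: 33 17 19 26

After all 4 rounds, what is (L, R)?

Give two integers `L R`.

Round 1 (k=33): L=206 R=231
Round 2 (k=17): L=231 R=144
Round 3 (k=19): L=144 R=80
Round 4 (k=26): L=80 R=183

Answer: 80 183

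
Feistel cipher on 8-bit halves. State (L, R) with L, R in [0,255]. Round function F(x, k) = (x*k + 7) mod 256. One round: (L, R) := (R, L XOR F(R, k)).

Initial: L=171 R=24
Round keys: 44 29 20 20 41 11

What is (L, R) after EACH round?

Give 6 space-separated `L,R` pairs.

Answer: 24,140 140,251 251,47 47,72 72,160 160,175

Derivation:
Round 1 (k=44): L=24 R=140
Round 2 (k=29): L=140 R=251
Round 3 (k=20): L=251 R=47
Round 4 (k=20): L=47 R=72
Round 5 (k=41): L=72 R=160
Round 6 (k=11): L=160 R=175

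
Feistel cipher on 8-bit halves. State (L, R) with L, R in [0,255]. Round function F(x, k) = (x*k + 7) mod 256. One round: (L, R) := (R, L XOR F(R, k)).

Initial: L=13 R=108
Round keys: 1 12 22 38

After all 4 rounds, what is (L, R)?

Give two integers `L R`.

Round 1 (k=1): L=108 R=126
Round 2 (k=12): L=126 R=131
Round 3 (k=22): L=131 R=55
Round 4 (k=38): L=55 R=178

Answer: 55 178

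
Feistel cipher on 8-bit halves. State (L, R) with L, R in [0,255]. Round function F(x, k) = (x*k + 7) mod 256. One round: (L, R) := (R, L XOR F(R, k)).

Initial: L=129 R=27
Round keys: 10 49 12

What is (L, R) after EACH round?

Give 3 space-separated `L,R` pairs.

Answer: 27,148 148,64 64,147

Derivation:
Round 1 (k=10): L=27 R=148
Round 2 (k=49): L=148 R=64
Round 3 (k=12): L=64 R=147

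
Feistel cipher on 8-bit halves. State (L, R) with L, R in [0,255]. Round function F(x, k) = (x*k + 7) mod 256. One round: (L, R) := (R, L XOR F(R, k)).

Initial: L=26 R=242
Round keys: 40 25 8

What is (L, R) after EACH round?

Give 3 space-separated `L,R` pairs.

Round 1 (k=40): L=242 R=205
Round 2 (k=25): L=205 R=254
Round 3 (k=8): L=254 R=58

Answer: 242,205 205,254 254,58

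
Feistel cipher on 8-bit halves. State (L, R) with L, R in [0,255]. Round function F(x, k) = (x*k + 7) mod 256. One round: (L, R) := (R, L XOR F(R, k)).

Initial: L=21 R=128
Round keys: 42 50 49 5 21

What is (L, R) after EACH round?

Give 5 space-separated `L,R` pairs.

Answer: 128,18 18,11 11,48 48,252 252,131

Derivation:
Round 1 (k=42): L=128 R=18
Round 2 (k=50): L=18 R=11
Round 3 (k=49): L=11 R=48
Round 4 (k=5): L=48 R=252
Round 5 (k=21): L=252 R=131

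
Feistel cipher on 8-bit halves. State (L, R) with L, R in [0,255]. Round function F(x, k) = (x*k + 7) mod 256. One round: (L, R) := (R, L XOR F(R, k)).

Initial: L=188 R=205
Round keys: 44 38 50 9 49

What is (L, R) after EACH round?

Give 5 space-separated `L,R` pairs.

Round 1 (k=44): L=205 R=255
Round 2 (k=38): L=255 R=44
Round 3 (k=50): L=44 R=96
Round 4 (k=9): L=96 R=75
Round 5 (k=49): L=75 R=2

Answer: 205,255 255,44 44,96 96,75 75,2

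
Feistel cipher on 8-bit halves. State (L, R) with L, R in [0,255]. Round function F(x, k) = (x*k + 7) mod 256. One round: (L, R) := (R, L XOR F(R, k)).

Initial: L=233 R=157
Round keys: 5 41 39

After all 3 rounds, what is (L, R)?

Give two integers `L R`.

Answer: 61 163

Derivation:
Round 1 (k=5): L=157 R=241
Round 2 (k=41): L=241 R=61
Round 3 (k=39): L=61 R=163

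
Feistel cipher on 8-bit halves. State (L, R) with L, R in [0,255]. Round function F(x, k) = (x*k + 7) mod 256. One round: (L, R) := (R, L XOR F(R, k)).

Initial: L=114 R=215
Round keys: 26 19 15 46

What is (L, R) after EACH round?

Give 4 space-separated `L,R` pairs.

Answer: 215,175 175,211 211,203 203,82

Derivation:
Round 1 (k=26): L=215 R=175
Round 2 (k=19): L=175 R=211
Round 3 (k=15): L=211 R=203
Round 4 (k=46): L=203 R=82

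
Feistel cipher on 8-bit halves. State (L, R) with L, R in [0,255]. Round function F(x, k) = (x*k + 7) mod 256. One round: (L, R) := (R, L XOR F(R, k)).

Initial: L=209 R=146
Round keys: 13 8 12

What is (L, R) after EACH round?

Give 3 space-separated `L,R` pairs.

Answer: 146,160 160,149 149,163

Derivation:
Round 1 (k=13): L=146 R=160
Round 2 (k=8): L=160 R=149
Round 3 (k=12): L=149 R=163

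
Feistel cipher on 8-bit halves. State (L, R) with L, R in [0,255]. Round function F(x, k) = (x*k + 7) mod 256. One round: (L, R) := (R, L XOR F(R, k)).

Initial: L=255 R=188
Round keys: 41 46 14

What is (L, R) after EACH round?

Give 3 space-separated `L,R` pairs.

Round 1 (k=41): L=188 R=220
Round 2 (k=46): L=220 R=51
Round 3 (k=14): L=51 R=13

Answer: 188,220 220,51 51,13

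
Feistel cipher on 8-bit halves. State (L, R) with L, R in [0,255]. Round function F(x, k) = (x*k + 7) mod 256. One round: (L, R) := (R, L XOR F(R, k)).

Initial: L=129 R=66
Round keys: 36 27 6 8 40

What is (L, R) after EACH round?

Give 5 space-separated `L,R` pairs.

Answer: 66,206 206,131 131,215 215,60 60,176

Derivation:
Round 1 (k=36): L=66 R=206
Round 2 (k=27): L=206 R=131
Round 3 (k=6): L=131 R=215
Round 4 (k=8): L=215 R=60
Round 5 (k=40): L=60 R=176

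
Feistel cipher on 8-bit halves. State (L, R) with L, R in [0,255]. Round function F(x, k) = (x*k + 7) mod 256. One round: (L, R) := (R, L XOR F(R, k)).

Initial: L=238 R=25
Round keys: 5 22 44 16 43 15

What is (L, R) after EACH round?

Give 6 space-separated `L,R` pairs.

Round 1 (k=5): L=25 R=106
Round 2 (k=22): L=106 R=58
Round 3 (k=44): L=58 R=149
Round 4 (k=16): L=149 R=109
Round 5 (k=43): L=109 R=195
Round 6 (k=15): L=195 R=25

Answer: 25,106 106,58 58,149 149,109 109,195 195,25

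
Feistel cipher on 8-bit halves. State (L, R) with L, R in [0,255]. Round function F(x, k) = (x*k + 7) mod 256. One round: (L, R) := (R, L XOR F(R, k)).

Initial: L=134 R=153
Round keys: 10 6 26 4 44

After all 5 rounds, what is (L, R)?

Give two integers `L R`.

Answer: 239 139

Derivation:
Round 1 (k=10): L=153 R=135
Round 2 (k=6): L=135 R=168
Round 3 (k=26): L=168 R=144
Round 4 (k=4): L=144 R=239
Round 5 (k=44): L=239 R=139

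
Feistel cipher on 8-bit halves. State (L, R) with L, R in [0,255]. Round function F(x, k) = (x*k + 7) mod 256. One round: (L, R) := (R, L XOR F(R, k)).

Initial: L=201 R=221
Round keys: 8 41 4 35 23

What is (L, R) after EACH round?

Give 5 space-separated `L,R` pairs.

Answer: 221,38 38,192 192,33 33,74 74,140

Derivation:
Round 1 (k=8): L=221 R=38
Round 2 (k=41): L=38 R=192
Round 3 (k=4): L=192 R=33
Round 4 (k=35): L=33 R=74
Round 5 (k=23): L=74 R=140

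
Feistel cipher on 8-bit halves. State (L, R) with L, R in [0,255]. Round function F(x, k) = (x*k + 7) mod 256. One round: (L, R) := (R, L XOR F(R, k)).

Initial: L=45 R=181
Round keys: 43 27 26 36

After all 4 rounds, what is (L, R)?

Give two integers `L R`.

Answer: 218 2

Derivation:
Round 1 (k=43): L=181 R=67
Round 2 (k=27): L=67 R=173
Round 3 (k=26): L=173 R=218
Round 4 (k=36): L=218 R=2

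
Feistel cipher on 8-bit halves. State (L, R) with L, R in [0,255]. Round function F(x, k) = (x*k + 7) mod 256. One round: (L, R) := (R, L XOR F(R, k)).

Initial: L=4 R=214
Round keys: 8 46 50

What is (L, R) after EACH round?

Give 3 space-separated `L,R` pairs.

Answer: 214,179 179,231 231,150

Derivation:
Round 1 (k=8): L=214 R=179
Round 2 (k=46): L=179 R=231
Round 3 (k=50): L=231 R=150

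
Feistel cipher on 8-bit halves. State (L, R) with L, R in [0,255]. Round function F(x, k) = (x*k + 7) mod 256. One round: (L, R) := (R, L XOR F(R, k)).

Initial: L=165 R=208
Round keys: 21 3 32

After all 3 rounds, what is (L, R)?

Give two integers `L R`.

Answer: 205 21

Derivation:
Round 1 (k=21): L=208 R=178
Round 2 (k=3): L=178 R=205
Round 3 (k=32): L=205 R=21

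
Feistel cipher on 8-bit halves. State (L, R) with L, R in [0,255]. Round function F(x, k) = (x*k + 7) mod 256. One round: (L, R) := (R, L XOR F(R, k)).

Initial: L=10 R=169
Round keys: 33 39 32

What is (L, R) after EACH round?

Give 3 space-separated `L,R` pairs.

Answer: 169,218 218,148 148,93

Derivation:
Round 1 (k=33): L=169 R=218
Round 2 (k=39): L=218 R=148
Round 3 (k=32): L=148 R=93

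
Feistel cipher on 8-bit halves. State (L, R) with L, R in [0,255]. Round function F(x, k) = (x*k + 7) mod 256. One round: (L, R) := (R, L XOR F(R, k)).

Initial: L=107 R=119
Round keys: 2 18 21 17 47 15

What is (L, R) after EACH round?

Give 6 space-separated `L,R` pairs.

Round 1 (k=2): L=119 R=158
Round 2 (k=18): L=158 R=84
Round 3 (k=21): L=84 R=117
Round 4 (k=17): L=117 R=152
Round 5 (k=47): L=152 R=154
Round 6 (k=15): L=154 R=149

Answer: 119,158 158,84 84,117 117,152 152,154 154,149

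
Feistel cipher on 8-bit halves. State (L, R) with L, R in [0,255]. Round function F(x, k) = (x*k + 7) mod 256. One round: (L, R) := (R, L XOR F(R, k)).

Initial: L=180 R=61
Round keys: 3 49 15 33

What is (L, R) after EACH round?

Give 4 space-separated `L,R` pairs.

Round 1 (k=3): L=61 R=10
Round 2 (k=49): L=10 R=204
Round 3 (k=15): L=204 R=241
Round 4 (k=33): L=241 R=212

Answer: 61,10 10,204 204,241 241,212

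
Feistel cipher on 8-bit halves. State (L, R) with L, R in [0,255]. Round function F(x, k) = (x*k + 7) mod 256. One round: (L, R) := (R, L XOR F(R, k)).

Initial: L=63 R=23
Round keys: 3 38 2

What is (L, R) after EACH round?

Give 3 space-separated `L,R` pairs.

Answer: 23,115 115,14 14,80

Derivation:
Round 1 (k=3): L=23 R=115
Round 2 (k=38): L=115 R=14
Round 3 (k=2): L=14 R=80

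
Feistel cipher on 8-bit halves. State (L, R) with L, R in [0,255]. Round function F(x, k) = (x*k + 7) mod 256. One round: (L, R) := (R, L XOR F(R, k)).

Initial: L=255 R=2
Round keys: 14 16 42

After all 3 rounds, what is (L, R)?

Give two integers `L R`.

Answer: 197 133

Derivation:
Round 1 (k=14): L=2 R=220
Round 2 (k=16): L=220 R=197
Round 3 (k=42): L=197 R=133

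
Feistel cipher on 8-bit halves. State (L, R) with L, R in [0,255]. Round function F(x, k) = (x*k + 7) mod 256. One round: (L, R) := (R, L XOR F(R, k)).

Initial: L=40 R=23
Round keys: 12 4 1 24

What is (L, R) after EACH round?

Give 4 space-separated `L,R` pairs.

Answer: 23,51 51,196 196,248 248,131

Derivation:
Round 1 (k=12): L=23 R=51
Round 2 (k=4): L=51 R=196
Round 3 (k=1): L=196 R=248
Round 4 (k=24): L=248 R=131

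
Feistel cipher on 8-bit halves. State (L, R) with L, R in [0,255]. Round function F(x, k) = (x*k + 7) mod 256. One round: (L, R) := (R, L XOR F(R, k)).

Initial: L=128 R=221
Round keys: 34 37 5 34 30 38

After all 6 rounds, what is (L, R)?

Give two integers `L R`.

Round 1 (k=34): L=221 R=225
Round 2 (k=37): L=225 R=81
Round 3 (k=5): L=81 R=125
Round 4 (k=34): L=125 R=240
Round 5 (k=30): L=240 R=90
Round 6 (k=38): L=90 R=147

Answer: 90 147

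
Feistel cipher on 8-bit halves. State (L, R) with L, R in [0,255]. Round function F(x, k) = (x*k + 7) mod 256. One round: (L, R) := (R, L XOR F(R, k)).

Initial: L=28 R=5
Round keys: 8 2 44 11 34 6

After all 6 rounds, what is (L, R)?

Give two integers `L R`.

Round 1 (k=8): L=5 R=51
Round 2 (k=2): L=51 R=104
Round 3 (k=44): L=104 R=212
Round 4 (k=11): L=212 R=75
Round 5 (k=34): L=75 R=41
Round 6 (k=6): L=41 R=182

Answer: 41 182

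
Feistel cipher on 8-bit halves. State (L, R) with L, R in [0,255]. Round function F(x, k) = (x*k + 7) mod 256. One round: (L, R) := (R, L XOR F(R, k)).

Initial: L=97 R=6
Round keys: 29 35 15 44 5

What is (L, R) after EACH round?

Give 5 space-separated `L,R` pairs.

Round 1 (k=29): L=6 R=212
Round 2 (k=35): L=212 R=5
Round 3 (k=15): L=5 R=134
Round 4 (k=44): L=134 R=10
Round 5 (k=5): L=10 R=191

Answer: 6,212 212,5 5,134 134,10 10,191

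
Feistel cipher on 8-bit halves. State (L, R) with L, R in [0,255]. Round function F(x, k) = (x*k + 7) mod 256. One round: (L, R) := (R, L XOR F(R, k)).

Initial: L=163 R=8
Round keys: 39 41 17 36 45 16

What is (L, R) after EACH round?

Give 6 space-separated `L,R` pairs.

Round 1 (k=39): L=8 R=156
Round 2 (k=41): L=156 R=11
Round 3 (k=17): L=11 R=94
Round 4 (k=36): L=94 R=52
Round 5 (k=45): L=52 R=117
Round 6 (k=16): L=117 R=99

Answer: 8,156 156,11 11,94 94,52 52,117 117,99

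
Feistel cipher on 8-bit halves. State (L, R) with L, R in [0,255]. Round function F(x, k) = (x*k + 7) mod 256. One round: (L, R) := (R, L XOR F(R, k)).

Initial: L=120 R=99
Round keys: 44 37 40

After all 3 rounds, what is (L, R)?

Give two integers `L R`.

Round 1 (k=44): L=99 R=115
Round 2 (k=37): L=115 R=197
Round 3 (k=40): L=197 R=188

Answer: 197 188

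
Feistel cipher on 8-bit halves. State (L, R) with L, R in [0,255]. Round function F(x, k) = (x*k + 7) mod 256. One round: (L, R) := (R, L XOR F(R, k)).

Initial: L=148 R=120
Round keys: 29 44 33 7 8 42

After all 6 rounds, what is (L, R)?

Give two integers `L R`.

Round 1 (k=29): L=120 R=11
Round 2 (k=44): L=11 R=147
Round 3 (k=33): L=147 R=241
Round 4 (k=7): L=241 R=13
Round 5 (k=8): L=13 R=158
Round 6 (k=42): L=158 R=254

Answer: 158 254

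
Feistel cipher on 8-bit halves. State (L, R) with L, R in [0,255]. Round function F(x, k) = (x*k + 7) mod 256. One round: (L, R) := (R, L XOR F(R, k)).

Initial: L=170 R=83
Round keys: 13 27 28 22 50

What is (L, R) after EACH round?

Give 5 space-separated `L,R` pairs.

Answer: 83,148 148,240 240,211 211,217 217,186

Derivation:
Round 1 (k=13): L=83 R=148
Round 2 (k=27): L=148 R=240
Round 3 (k=28): L=240 R=211
Round 4 (k=22): L=211 R=217
Round 5 (k=50): L=217 R=186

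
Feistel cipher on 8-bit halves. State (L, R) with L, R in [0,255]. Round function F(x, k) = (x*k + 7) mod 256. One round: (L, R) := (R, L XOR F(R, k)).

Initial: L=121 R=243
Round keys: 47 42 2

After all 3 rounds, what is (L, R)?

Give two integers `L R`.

Answer: 186 166

Derivation:
Round 1 (k=47): L=243 R=221
Round 2 (k=42): L=221 R=186
Round 3 (k=2): L=186 R=166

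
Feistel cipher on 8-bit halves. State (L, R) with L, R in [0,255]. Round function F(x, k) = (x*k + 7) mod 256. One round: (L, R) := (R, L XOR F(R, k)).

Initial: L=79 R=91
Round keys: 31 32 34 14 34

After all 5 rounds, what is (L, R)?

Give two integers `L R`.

Answer: 115 241

Derivation:
Round 1 (k=31): L=91 R=67
Round 2 (k=32): L=67 R=60
Round 3 (k=34): L=60 R=188
Round 4 (k=14): L=188 R=115
Round 5 (k=34): L=115 R=241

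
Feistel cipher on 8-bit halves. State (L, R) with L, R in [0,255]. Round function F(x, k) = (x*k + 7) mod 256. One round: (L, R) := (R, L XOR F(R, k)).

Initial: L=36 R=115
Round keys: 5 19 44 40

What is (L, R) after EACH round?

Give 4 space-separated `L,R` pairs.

Answer: 115,98 98,62 62,205 205,49

Derivation:
Round 1 (k=5): L=115 R=98
Round 2 (k=19): L=98 R=62
Round 3 (k=44): L=62 R=205
Round 4 (k=40): L=205 R=49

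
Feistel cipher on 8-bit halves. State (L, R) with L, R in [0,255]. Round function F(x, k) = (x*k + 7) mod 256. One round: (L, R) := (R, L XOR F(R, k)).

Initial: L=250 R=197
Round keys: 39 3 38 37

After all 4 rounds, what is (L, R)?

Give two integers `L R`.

Answer: 67 164

Derivation:
Round 1 (k=39): L=197 R=240
Round 2 (k=3): L=240 R=18
Round 3 (k=38): L=18 R=67
Round 4 (k=37): L=67 R=164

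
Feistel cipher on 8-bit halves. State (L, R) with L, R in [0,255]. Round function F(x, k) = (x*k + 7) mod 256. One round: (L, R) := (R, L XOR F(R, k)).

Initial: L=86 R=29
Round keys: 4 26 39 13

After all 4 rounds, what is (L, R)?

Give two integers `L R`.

Round 1 (k=4): L=29 R=45
Round 2 (k=26): L=45 R=132
Round 3 (k=39): L=132 R=14
Round 4 (k=13): L=14 R=57

Answer: 14 57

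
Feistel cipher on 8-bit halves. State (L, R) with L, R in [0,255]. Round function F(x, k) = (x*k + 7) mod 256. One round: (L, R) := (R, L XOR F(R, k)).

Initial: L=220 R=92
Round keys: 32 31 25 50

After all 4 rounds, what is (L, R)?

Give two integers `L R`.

Answer: 140 15

Derivation:
Round 1 (k=32): L=92 R=91
Round 2 (k=31): L=91 R=80
Round 3 (k=25): L=80 R=140
Round 4 (k=50): L=140 R=15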